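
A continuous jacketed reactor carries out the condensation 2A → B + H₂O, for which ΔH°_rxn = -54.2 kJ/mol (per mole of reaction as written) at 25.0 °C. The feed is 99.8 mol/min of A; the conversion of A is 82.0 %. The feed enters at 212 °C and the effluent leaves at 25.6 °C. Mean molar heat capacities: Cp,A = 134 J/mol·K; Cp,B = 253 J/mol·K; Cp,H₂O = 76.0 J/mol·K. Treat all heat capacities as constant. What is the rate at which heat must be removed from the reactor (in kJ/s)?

Q_out = 78.5 kJ/s

Extent of reaction ξ = 0.820 × 99.8 / 2 = 40.918 mol/min
Reaction term: ξ·ΔH°_rxn = 40.918 × -54.2 = -2217.8 kJ/min
Sensible, feed 212→25 °C: -2500.8 kJ/min
Outlet flows (mol/min): A 17.964, B 40.918, H₂O 40.918
Sensible, products 25→25.6 °C: 9.5215 kJ/min
Q = ΔH = -4709 kJ/min = -78.484 kW
Heat removed = 78.484 kJ/s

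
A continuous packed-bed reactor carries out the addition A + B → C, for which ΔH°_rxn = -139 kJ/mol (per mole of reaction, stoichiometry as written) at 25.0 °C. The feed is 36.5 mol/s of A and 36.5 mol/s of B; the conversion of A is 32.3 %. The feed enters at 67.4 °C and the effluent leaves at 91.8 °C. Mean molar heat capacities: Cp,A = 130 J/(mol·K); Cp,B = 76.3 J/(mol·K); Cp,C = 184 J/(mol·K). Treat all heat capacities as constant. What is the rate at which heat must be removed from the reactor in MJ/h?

Extent of reaction ξ = 0.323 × 36.5 = 11.79 mol/s
Reaction term: ξ·ΔH°_rxn = 11.79 × -139 = -1638.7 kJ/s
Sensible, feed 67.4→25 °C: -319.27 kJ/s
Outlet flows (mol/s): A 24.71, B 24.71, C 11.79
Sensible, products 25→91.8 °C: 485.44 kJ/s
Q = ΔH = -1472.6 kJ/s = -1472.6 kW
Heat removed = 5301.3 MJ/h

Q_out = 5300 MJ/h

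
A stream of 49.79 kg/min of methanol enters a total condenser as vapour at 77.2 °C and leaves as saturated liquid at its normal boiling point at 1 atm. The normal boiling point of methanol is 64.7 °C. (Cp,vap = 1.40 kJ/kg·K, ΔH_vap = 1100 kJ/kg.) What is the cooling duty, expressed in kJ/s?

Q_c = 927 kJ/s

vapour 77.2→64.7 °C: -17.5 kJ/kg
condensation at 64.7 °C: -1100 kJ/kg
Δh = -17.5 + -1100 = -1117.5 kJ/kg
Q = ṁ·Δh = 49.79 kg/min × -1117.5 kJ/kg = -55640 kJ/min
|Q| = 927.34 kW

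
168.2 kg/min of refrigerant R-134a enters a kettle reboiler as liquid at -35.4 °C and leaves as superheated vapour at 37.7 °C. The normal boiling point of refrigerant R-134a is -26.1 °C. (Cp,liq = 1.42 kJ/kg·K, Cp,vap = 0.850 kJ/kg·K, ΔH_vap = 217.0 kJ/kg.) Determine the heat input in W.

Q = 797000 W

liquid -35.4→-26.1 °C: 13.206 kJ/kg
vaporisation at -26.1 °C: 217 kJ/kg
vapour -26.1→37.7 °C: 54.23 kJ/kg
Δh = 13.206 + 217 + 54.23 = 284.44 kJ/kg
Q = ṁ·Δh = 168.2 kg/min × 284.44 kJ/kg = 47842 kJ/min
|Q| = 797.37 kW = 797370 W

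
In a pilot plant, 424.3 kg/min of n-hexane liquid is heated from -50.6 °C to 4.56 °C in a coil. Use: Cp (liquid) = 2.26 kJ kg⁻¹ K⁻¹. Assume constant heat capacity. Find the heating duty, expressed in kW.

Q = ṁ·Cp·ΔT = 424.3 × 2.26 × (4.56 − -50.6) = 52894 kJ/min
Converting: 52894 / 60 s = 881.57 kW

Q = 882 kW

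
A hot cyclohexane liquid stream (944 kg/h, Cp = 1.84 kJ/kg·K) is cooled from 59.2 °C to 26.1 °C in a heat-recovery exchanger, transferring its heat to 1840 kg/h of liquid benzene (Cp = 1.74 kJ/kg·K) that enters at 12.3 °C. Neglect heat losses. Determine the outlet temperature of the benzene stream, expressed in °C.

T_c,out = 30.3 °C

Heat released by hot stream: Q = 944 × 1.84 × (59.2 − 26.1) = 57493 kJ/h
Energy balance on cold side (adiabatic exchanger): Q = ṁ_c·Cp_c·(T_c,out − T_c,in)
T_c,out = 12.3 + 57493/(1840 × 1.74) = 30.258 °C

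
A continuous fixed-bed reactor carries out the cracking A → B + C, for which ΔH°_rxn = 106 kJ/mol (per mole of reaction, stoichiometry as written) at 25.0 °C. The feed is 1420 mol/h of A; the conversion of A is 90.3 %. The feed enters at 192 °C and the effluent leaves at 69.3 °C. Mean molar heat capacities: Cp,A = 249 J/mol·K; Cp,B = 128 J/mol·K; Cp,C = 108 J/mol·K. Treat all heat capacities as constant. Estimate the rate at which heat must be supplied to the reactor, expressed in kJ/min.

Extent of reaction ξ = 0.903 × 1420 = 1282.3 mol/h
Reaction term: ξ·ΔH°_rxn = 1282.3 × 106 = 135920 kJ/h
Sensible, feed 192→25 °C: -59048 kJ/h
Outlet flows (mol/h): A 137.74, B 1282.3, C 1282.3
Sensible, products 25→69.3 °C: 14925 kJ/h
Q = ΔH = 91797 kJ/h = 25.499 kW
Heat supplied = 1529.9 kJ/min

Q_in = 1530 kJ/min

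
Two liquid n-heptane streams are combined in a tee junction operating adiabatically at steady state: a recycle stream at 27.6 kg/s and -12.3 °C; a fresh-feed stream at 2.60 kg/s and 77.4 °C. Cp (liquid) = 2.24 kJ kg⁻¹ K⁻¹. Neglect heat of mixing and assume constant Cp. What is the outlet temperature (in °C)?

T_out = -4.58 °C

No heat crosses the boundary, so H_out = H_in.
Σ ṁᵢCp,ᵢTᵢ = 27.6×2.24×-12.3 + 2.60×2.24×77.4 = -309.66
Σ ṁᵢCp,ᵢ = 27.6×2.24 + 2.60×2.24 = 67.648
T_out = -309.66 / 67.648 = -4.5775 °C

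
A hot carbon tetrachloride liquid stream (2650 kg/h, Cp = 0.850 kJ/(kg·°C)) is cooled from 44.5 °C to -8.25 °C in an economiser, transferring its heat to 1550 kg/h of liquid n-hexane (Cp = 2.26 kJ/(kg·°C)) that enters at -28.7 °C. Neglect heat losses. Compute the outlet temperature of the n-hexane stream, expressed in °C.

Heat released by hot stream: Q = 2650 × 0.850 × (44.5 − -8.25) = 118820 kJ/h
Energy balance on cold side (adiabatic exchanger): Q = ṁ_c·Cp_c·(T_c,out − T_c,in)
T_c,out = -28.7 + 118820/(1550 × 2.26) = 5.2193 °C

T_c,out = 5.22 °C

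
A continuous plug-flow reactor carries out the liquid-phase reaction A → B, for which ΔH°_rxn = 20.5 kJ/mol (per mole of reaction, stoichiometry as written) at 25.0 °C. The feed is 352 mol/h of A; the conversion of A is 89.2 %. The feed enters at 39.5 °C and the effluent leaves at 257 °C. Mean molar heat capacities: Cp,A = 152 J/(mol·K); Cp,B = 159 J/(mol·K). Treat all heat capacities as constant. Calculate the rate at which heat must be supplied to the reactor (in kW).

Extent of reaction ξ = 0.892 × 352 = 313.98 mol/h
Reaction term: ξ·ΔH°_rxn = 313.98 × 20.5 = 6436.7 kJ/h
Sensible, feed 39.5→25 °C: -775.81 kJ/h
Outlet flows (mol/h): A 38.016, B 313.98
Sensible, products 25→257 °C: 12923 kJ/h
Q = ΔH = 18584 kJ/h = 5.1621 kW
Heat supplied = 5.1621 kW

Q_in = 5.16 kW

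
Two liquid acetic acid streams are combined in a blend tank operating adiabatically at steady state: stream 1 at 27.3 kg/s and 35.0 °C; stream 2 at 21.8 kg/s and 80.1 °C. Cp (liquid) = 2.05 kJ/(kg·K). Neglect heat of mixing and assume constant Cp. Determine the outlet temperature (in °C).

T_out = 55.0 °C

No heat crosses the boundary, so H_out = H_in.
T_out = Σ ṁᵢCp,ᵢTᵢ / Σ ṁᵢCp,ᵢ
      = 5538.4 / 100.66 = 55.024 °C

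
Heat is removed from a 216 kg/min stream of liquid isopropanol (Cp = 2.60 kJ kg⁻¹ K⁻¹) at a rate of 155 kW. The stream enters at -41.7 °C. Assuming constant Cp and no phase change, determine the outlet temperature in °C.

T_out = -58.3 °C

Q = 155 kW = 9300 kJ/min
ΔT = Q/(ṁ·Cp) = 9300/(216×2.60) = 16.56 K
T_out = -41.7 − 16.56 = -58.26 °C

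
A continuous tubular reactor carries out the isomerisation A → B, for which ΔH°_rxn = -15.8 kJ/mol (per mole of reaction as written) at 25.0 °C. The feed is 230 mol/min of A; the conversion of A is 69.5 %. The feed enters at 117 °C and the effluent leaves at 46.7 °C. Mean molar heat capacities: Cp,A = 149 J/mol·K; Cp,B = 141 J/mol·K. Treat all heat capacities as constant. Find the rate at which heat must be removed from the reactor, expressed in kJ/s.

Q_out = 82.7 kJ/s

Extent of reaction ξ = 0.695 × 230 = 159.85 mol/min
Reaction term: ξ·ΔH°_rxn = 159.85 × -15.8 = -2525.6 kJ/min
Sensible, feed 117→25 °C: -3152.8 kJ/min
Outlet flows (mol/min): A 70.15, B 159.85
Sensible, products 25→46.7 °C: 715.91 kJ/min
Q = ΔH = -4962.6 kJ/min = -82.709 kW
Heat removed = 82.709 kJ/s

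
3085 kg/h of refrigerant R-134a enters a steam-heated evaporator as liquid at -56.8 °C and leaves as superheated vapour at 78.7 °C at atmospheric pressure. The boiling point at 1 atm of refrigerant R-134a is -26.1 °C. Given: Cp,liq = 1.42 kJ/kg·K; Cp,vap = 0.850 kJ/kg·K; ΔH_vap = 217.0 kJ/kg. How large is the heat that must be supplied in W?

Q = 300000 W

liquid -56.8→-26.1 °C: 43.594 kJ/kg
vaporisation at -26.1 °C: 217 kJ/kg
vapour -26.1→78.7 °C: 89.08 kJ/kg
Δh = 43.594 + 217 + 89.08 = 349.67 kJ/kg
Q = ṁ·Δh = 3085 kg/h × 349.67 kJ/kg = 1.0787e+06 kJ/h
|Q| = 299.65 kW = 299650 W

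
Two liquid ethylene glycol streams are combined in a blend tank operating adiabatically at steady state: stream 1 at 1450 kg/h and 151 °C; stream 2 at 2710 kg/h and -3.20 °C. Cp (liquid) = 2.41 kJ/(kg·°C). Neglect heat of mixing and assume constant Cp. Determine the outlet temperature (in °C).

Energy balance with Q = 0: Σ ṁᵢCp,ᵢ(T_out − Tᵢ) = 0
Σ ṁᵢCp,ᵢTᵢ = 1450×2.41×151 + 2710×2.41×-3.20 = 506770
Σ ṁᵢCp,ᵢ = 1450×2.41 + 2710×2.41 = 10026
T_out = 506770 / 10026 = 50.548 °C

T_out = 50.5 °C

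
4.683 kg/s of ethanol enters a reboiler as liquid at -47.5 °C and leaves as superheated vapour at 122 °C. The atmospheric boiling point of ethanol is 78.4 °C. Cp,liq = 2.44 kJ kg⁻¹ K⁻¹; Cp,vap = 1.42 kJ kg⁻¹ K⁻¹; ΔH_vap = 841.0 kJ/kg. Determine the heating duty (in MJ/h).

liquid -47.5→78.4 °C: 307.2 kJ/kg
vaporisation at 78.4 °C: 841 kJ/kg
vapour 78.4→122 °C: 61.912 kJ/kg
Δh = 307.2 + 841 + 61.912 = 1210.1 kJ/kg
Q = ṁ·Δh = 4.683 kg/s × 1210.1 kJ/kg = 5666.9 kJ/s
|Q| = 5666.9 kW = 20401 MJ/h

Q = 20400 MJ/h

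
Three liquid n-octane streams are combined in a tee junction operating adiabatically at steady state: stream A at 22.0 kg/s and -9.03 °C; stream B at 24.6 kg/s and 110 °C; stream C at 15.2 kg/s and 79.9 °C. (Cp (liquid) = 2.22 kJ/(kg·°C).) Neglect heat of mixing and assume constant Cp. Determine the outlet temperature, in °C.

T_out = 60.2 °C

No heat crosses the boundary, so H_out = H_in.
Σ ṁᵢCp,ᵢTᵢ = 22.0×2.22×-9.03 + 24.6×2.22×110 + 15.2×2.22×79.9 = 8262.4
Σ ṁᵢCp,ᵢ = 22.0×2.22 + 24.6×2.22 + 15.2×2.22 = 137.2
T_out = 8262.4 / 137.2 = 60.224 °C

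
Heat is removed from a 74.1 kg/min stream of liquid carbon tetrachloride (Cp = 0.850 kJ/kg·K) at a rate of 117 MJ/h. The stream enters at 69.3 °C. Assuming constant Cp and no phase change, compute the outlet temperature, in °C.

T_out = 38.3 °C

Q = 117 MJ/h = 1950 kJ/min
ΔT = Q/(ṁ·Cp) = 1950/(74.1×0.850) = 30.96 K
T_out = 69.3 − 30.96 = 38.34 °C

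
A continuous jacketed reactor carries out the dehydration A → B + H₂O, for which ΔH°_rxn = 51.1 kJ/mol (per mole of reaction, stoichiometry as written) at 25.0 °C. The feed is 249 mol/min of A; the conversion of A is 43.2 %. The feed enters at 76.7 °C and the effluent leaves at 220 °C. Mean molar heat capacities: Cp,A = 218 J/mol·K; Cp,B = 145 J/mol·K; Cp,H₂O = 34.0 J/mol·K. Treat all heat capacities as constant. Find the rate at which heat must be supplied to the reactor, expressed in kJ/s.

Extent of reaction ξ = 0.432 × 249 = 107.57 mol/min
Reaction term: ξ·ΔH°_rxn = 107.57 × 51.1 = 5496.7 kJ/min
Sensible, feed 76.7→25 °C: -2806.4 kJ/min
Outlet flows (mol/min): A 141.43, B 107.57, H₂O 107.57
Sensible, products 25→220 °C: 9766.9 kJ/min
Q = ΔH = 12457 kJ/min = 207.62 kW
Heat supplied = 207.62 kJ/s

Q_in = 208 kJ/s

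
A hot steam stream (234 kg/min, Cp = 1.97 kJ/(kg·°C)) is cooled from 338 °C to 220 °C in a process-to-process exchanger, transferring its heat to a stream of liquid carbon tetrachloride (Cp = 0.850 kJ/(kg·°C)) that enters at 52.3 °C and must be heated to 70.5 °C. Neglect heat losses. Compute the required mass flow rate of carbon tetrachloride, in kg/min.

Heat released by hot stream: Q = 234 × 1.97 × (338 − 220) = 54396 kJ/min
Energy balance on cold side (adiabatic exchanger): Q = ṁ_c·Cp_c·(T_c,out − T_c,in)
ṁ_c = 54396 / [0.850 × (70.5 − 52.3)] = 3516.2 kg/min

ṁ_c = 3520 kg/min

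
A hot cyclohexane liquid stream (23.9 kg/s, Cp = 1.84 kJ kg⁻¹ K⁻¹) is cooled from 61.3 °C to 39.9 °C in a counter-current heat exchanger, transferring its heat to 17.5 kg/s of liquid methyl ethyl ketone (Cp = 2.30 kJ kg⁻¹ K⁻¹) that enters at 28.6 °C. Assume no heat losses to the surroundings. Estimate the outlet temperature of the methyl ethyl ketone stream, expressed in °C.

Heat released by hot stream: Q = 23.9 × 1.84 × (61.3 − 39.9) = 941.09 kJ/s
Energy balance on cold side (adiabatic exchanger): Q = ṁ_c·Cp_c·(T_c,out − T_c,in)
T_c,out = 28.6 + 941.09/(17.5 × 2.30) = 51.981 °C

T_c,out = 52.0 °C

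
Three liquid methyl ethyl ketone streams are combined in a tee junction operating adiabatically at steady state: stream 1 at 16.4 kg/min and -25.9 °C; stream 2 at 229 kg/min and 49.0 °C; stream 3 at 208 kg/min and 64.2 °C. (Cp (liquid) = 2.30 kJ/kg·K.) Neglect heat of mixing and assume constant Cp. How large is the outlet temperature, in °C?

T_out = 53.3 °C

Adiabatic, steady state ⇒ Σ ṁᵢCp,ᵢ(T_out − Tᵢ) = 0
Σ ṁᵢCp,ᵢTᵢ = 16.4×2.30×-25.9 + 229×2.30×49.0 + 208×2.30×64.2 = 55545
Σ ṁᵢCp,ᵢ = 16.4×2.30 + 229×2.30 + 208×2.30 = 1042.8
T_out = 55545 / 1042.8 = 53.264 °C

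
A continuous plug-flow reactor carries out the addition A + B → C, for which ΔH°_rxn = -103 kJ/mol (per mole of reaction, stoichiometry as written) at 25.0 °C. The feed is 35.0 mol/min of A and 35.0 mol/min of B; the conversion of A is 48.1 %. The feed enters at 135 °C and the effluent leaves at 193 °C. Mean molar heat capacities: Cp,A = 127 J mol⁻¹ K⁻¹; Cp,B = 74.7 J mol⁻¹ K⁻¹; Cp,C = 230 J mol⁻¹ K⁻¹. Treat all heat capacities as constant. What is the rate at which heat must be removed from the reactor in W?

Q_out = 20700 W

Extent of reaction ξ = 0.481 × 35.0 = 16.835 mol/min
Reaction term: ξ·ΔH°_rxn = 16.835 × -103 = -1734 kJ/min
Sensible, feed 135→25 °C: -776.54 kJ/min
Outlet flows (mol/min): A 18.165, B 18.165, C 16.835
Sensible, products 25→193 °C: 1266 kJ/min
Q = ΔH = -1244.5 kJ/min = -20.742 kW
Heat removed = 20742 W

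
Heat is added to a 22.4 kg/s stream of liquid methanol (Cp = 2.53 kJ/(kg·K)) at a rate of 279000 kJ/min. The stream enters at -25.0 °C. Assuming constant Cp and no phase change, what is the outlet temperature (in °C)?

T_out = 57.1 °C

Q = 279000 kJ/min = 4650 kJ/s
ΔT = Q/(ṁ·Cp) = 4650/(22.4×2.53) = 82.051 K
T_out = -25.0 + 82.051 = 57.051 °C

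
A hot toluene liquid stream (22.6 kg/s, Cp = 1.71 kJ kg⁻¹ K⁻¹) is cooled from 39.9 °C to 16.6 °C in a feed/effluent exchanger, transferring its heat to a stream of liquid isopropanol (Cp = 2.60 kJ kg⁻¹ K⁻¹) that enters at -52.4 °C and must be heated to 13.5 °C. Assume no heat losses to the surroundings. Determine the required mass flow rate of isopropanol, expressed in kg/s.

Heat released by hot stream: Q = 22.6 × 1.71 × (39.9 − 16.6) = 900.45 kJ/s
Energy balance on cold side (adiabatic exchanger): Q = ṁ_c·Cp_c·(T_c,out − T_c,in)
ṁ_c = 900.45 / [2.60 × (13.5 − -52.4)] = 5.2554 kg/s

ṁ_c = 5.26 kg/s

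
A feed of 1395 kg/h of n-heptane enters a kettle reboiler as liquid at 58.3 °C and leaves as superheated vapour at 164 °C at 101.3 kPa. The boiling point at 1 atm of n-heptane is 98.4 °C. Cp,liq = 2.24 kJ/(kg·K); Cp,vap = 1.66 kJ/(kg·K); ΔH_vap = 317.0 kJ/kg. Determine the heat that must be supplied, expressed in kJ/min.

Q = 12000 kJ/min

liquid 58.3→98.4 °C: 89.824 kJ/kg
vaporisation at 98.4 °C: 317 kJ/kg
vapour 98.4→164 °C: 108.9 kJ/kg
Δh = 89.824 + 317 + 108.9 = 515.72 kJ/kg
Q = ṁ·Δh = 1395 kg/h × 515.72 kJ/kg = 719430 kJ/h
|Q| = 199.84 kW = 11990 kJ/min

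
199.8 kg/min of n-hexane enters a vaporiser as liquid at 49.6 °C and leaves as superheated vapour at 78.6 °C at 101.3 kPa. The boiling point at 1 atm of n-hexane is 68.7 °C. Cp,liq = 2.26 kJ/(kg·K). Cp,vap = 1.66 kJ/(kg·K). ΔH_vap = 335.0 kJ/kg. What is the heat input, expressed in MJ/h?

liquid 49.6→68.7 °C: 43.166 kJ/kg
vaporisation at 68.7 °C: 335 kJ/kg
vapour 68.7→78.6 °C: 16.434 kJ/kg
Δh = 43.166 + 335 + 16.434 = 394.6 kJ/kg
Q = ṁ·Δh = 199.8 kg/min × 394.6 kJ/kg = 78841 kJ/min
|Q| = 1314 kW = 4730.5 MJ/h

Q = 4730 MJ/h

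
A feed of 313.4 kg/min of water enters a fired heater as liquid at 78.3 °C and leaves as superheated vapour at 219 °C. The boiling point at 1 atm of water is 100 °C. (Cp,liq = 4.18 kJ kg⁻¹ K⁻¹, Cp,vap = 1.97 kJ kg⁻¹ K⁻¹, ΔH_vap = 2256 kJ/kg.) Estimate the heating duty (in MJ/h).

Q = 48500 MJ/h

liquid 78.3→100 °C: 90.706 kJ/kg
vaporisation at 100 °C: 2256 kJ/kg
vapour 100→219 °C: 234.43 kJ/kg
Δh = 90.706 + 2256 + 234.43 = 2581.1 kJ/kg
Q = ṁ·Δh = 313.4 kg/min × 2581.1 kJ/kg = 808930 kJ/min
|Q| = 13482 kW = 48536 MJ/h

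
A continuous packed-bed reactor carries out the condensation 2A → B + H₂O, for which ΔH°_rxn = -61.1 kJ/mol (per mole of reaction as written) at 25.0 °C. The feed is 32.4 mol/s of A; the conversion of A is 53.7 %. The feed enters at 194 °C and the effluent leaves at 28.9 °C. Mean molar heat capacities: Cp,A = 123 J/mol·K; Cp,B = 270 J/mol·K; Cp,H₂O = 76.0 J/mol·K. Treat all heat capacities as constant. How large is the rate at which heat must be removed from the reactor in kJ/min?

Extent of reaction ξ = 0.537 × 32.4 / 2 = 8.6994 mol/s
Reaction term: ξ·ΔH°_rxn = 8.6994 × -61.1 = -531.53 kJ/s
Sensible, feed 194→25 °C: -673.5 kJ/s
Outlet flows (mol/s): A 15.001, B 8.6994, H₂O 8.6994
Sensible, products 25→28.9 °C: 18.935 kJ/s
Q = ΔH = -1186.1 kJ/s = -1186.1 kW
Heat removed = 71166 kJ/min

Q_out = 71200 kJ/min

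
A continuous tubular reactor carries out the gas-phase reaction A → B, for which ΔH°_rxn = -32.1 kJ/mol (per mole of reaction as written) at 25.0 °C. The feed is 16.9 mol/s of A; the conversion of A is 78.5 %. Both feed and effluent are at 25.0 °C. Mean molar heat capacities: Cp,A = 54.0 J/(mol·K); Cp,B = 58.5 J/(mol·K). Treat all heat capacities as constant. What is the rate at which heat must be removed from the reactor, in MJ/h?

Extent of reaction ξ = 0.785 × 16.9 = 13.266 mol/s
Reaction term: ξ·ΔH°_rxn = 13.266 × -32.1 = -425.85 kJ/s
Q = ΔH = -425.85 kJ/s = -425.85 kW
Heat removed = 1533.1 MJ/h

Q_out = 1530 MJ/h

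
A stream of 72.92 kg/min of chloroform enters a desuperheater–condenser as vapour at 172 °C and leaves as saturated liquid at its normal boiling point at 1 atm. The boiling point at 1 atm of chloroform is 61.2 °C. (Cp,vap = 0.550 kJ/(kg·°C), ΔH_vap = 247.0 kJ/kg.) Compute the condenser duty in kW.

Q_c = 374 kW

vapour 172→61.2 °C: -60.94 kJ/kg
condensation at 61.2 °C: -247 kJ/kg
Δh = -60.94 + -247 = -307.94 kJ/kg
Q = ṁ·Δh = 72.92 kg/min × -307.94 kJ/kg = -22455 kJ/min
|Q| = 374.25 kW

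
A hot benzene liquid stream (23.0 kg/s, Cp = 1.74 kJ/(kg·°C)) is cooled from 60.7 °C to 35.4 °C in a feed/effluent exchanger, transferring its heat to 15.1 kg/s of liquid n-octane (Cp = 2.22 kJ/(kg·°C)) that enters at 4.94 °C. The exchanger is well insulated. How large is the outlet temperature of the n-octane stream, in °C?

Heat released by hot stream: Q = 23.0 × 1.74 × (60.7 − 35.4) = 1012.5 kJ/s
Energy balance on cold side (adiabatic exchanger): Q = ṁ_c·Cp_c·(T_c,out − T_c,in)
T_c,out = 4.94 + 1012.5/(15.1 × 2.22) = 35.144 °C

T_c,out = 35.1 °C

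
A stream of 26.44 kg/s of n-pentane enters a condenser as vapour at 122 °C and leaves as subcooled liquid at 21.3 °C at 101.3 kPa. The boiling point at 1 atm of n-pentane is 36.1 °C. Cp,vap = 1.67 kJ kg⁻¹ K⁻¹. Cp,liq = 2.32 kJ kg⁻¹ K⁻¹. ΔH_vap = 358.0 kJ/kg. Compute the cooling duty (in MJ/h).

vapour 122→36.1 °C: -143.45 kJ/kg
condensation at 36.1 °C: -358 kJ/kg
liquid 36.1→21.3 °C: -34.336 kJ/kg
Δh = -143.45 + -358 + -34.336 = -535.79 kJ/kg
Q = ṁ·Δh = 26.44 kg/s × -535.79 kJ/kg = -14166 kJ/s
|Q| = 14166 kW = 50999 MJ/h

Q_c = 51000 MJ/h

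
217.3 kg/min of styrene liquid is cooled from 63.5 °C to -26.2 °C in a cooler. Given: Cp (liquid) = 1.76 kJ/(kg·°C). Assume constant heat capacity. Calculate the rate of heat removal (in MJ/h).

Q_c = 2060 MJ/h

Q = ṁ·Cp·ΔT = 217.3 × 1.76 × (-26.2 − 63.5) = -34306 kJ/min
Converting: 34306 / 60 s = 571.76 kW
Cooling duty = 2058.3 MJ/h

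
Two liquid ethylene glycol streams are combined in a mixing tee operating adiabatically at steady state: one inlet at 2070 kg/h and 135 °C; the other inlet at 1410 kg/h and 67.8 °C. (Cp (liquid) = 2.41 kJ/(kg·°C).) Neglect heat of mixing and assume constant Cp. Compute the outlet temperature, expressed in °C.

No heat crosses the boundary, so H_out = H_in.
Σ ṁᵢCp,ᵢTᵢ = 2070×2.41×135 + 1410×2.41×67.8 = 903870
Σ ṁᵢCp,ᵢ = 2070×2.41 + 1410×2.41 = 8386.8
T_out = 903870 / 8386.8 = 107.77 °C

T_out = 108 °C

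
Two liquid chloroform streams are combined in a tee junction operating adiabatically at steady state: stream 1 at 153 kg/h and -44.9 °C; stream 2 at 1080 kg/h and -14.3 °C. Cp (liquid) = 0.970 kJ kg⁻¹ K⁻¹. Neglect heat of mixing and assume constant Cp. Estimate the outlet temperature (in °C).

No heat crosses the boundary, so H_out = H_in.
Σ ṁᵢCp,ᵢTᵢ = 153×0.970×-44.9 + 1080×0.970×-14.3 = -21644
Σ ṁᵢCp,ᵢ = 153×0.970 + 1080×0.970 = 1196
T_out = -21644 / 1196 = -18.097 °C

T_out = -18.1 °C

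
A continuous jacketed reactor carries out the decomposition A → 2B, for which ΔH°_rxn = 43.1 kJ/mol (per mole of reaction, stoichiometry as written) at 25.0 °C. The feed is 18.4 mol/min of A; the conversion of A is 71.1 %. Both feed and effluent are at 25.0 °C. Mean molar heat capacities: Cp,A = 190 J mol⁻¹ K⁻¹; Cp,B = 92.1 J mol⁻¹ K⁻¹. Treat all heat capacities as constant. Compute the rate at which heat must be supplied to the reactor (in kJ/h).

Extent of reaction ξ = 0.711 × 18.4 = 13.082 mol/min
Reaction term: ξ·ΔH°_rxn = 13.082 × 43.1 = 563.85 kJ/min
Q = ΔH = 563.85 kJ/min = 9.3975 kW
Heat supplied = 33831 kJ/h

Q_in = 33800 kJ/h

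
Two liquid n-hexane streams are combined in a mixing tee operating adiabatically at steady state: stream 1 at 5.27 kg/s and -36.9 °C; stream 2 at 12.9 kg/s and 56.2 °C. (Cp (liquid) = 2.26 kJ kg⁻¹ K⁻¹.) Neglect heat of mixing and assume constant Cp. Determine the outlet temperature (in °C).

T_out = 29.2 °C

No heat crosses the boundary, so H_out = H_in.
T_out = Σ ṁᵢCp,ᵢTᵢ / Σ ṁᵢCp,ᵢ
      = 1199 / 41.064 = 29.197 °C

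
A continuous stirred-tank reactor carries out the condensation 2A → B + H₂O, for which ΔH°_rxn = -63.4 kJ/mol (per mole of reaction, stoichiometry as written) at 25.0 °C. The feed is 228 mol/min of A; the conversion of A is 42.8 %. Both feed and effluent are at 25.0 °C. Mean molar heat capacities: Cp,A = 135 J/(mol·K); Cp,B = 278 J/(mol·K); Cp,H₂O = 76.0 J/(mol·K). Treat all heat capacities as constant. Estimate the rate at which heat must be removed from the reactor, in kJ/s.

Extent of reaction ξ = 0.428 × 228 / 2 = 48.792 mol/min
Reaction term: ξ·ΔH°_rxn = 48.792 × -63.4 = -3093.4 kJ/min
Q = ΔH = -3093.4 kJ/min = -51.557 kW
Heat removed = 51.557 kJ/s

Q_out = 51.6 kJ/s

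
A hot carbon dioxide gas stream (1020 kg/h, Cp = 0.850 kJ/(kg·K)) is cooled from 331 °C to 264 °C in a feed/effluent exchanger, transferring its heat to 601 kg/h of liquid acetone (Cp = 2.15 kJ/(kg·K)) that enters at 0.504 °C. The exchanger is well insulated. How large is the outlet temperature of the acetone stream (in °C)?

Heat released by hot stream: Q = 1020 × 0.850 × (331 − 264) = 58089 kJ/h
Energy balance on cold side (adiabatic exchanger): Q = ṁ_c·Cp_c·(T_c,out − T_c,in)
T_c,out = 0.504 + 58089/(601 × 2.15) = 45.459 °C

T_c,out = 45.5 °C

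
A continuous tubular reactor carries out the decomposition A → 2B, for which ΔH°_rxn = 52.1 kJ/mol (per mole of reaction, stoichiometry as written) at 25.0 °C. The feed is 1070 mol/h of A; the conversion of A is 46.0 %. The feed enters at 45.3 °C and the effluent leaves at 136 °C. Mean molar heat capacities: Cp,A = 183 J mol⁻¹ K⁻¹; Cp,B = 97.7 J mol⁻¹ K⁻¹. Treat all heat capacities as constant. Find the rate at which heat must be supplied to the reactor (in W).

Q_in = 12200 W

Extent of reaction ξ = 0.460 × 1070 = 492.2 mol/h
Reaction term: ξ·ΔH°_rxn = 492.2 × 52.1 = 25644 kJ/h
Sensible, feed 45.3→25 °C: -3974.9 kJ/h
Outlet flows (mol/h): A 577.8, B 984.4
Sensible, products 25→136 °C: 22412 kJ/h
Q = ΔH = 44081 kJ/h = 12.245 kW
Heat supplied = 12245 W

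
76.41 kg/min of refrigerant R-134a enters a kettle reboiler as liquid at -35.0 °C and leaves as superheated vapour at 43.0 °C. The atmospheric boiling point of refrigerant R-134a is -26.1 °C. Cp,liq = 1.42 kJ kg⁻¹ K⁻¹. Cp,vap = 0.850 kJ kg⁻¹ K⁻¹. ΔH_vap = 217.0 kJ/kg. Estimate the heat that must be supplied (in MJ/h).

liquid -35.0→-26.1 °C: 12.638 kJ/kg
vaporisation at -26.1 °C: 217 kJ/kg
vapour -26.1→43.0 °C: 58.735 kJ/kg
Δh = 12.638 + 217 + 58.735 = 288.37 kJ/kg
Q = ṁ·Δh = 76.41 kg/min × 288.37 kJ/kg = 22035 kJ/min
|Q| = 367.24 kW = 1322.1 MJ/h

Q = 1320 MJ/h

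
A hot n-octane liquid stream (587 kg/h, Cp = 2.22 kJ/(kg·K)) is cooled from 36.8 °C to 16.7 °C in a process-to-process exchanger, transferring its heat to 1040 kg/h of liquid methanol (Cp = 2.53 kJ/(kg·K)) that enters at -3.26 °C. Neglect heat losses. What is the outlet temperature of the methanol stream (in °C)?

Heat released by hot stream: Q = 587 × 2.22 × (36.8 − 16.7) = 26193 kJ/h
Energy balance on cold side (adiabatic exchanger): Q = ṁ_c·Cp_c·(T_c,out − T_c,in)
T_c,out = -3.26 + 26193/(1040 × 2.53) = 6.6948 °C

T_c,out = 6.69 °C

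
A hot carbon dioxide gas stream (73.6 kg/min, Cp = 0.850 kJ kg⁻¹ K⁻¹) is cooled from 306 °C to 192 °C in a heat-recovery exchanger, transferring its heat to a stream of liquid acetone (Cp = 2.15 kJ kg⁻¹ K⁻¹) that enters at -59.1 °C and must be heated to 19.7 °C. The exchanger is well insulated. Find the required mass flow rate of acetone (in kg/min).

Heat released by hot stream: Q = 73.6 × 0.850 × (306 − 192) = 7131.8 kJ/min
Energy balance on cold side (adiabatic exchanger): Q = ṁ_c·Cp_c·(T_c,out − T_c,in)
ṁ_c = 7131.8 / [2.15 × (19.7 − -59.1)] = 42.096 kg/min

ṁ_c = 42.1 kg/min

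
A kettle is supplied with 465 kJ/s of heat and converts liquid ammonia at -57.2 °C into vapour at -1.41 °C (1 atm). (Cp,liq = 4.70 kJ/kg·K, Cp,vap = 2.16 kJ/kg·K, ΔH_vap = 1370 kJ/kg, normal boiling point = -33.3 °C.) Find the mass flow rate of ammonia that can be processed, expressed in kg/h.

ṁ = 1080 kg/h

Δh = 4.70×(-33.3−-57.2) + 1370 + 2.16×(-1.41−-33.3) = 1551.2 kJ/kg
Q = 465 kJ/s = 465 kJ/s = 1.674e+06 kJ/h
ṁ = Q/Δh = 1.674e+06 / 1551.2 = 1079.2 kg/h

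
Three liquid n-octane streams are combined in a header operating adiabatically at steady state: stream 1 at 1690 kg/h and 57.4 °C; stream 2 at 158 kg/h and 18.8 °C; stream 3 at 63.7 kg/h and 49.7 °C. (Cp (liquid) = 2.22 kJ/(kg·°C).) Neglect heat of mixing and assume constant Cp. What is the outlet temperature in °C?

T_out = 54.0 °C

Energy balance with Q = 0: Σ ṁᵢCp,ᵢ(T_out − Tᵢ) = 0
T_out = Σ ṁᵢCp,ᵢTᵢ / Σ ṁᵢCp,ᵢ
      = 228980 / 4244 = 53.953 °C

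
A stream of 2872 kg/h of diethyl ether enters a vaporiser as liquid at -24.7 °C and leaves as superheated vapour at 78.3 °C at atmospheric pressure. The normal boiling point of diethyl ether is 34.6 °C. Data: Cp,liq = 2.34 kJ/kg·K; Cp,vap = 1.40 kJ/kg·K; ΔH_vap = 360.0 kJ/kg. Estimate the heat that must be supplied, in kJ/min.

Q = 26800 kJ/min

liquid -24.7→34.6 °C: 138.76 kJ/kg
vaporisation at 34.6 °C: 360 kJ/kg
vapour 34.6→78.3 °C: 61.18 kJ/kg
Δh = 138.76 + 360 + 61.18 = 559.94 kJ/kg
Q = ṁ·Δh = 2872 kg/h × 559.94 kJ/kg = 1.6082e+06 kJ/h
|Q| = 446.71 kW = 26803 kJ/min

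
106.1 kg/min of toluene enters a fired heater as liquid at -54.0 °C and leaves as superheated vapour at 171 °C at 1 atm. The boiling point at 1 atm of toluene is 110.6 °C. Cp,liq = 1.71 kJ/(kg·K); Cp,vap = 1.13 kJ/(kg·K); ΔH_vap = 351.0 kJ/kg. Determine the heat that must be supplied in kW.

Q = 1240 kW

liquid -54.0→110.6 °C: 281.47 kJ/kg
vaporisation at 110.6 °C: 351 kJ/kg
vapour 110.6→171 °C: 68.252 kJ/kg
Δh = 281.47 + 351 + 68.252 = 700.72 kJ/kg
Q = ṁ·Δh = 106.1 kg/min × 700.72 kJ/kg = 74346 kJ/min
|Q| = 1239.1 kW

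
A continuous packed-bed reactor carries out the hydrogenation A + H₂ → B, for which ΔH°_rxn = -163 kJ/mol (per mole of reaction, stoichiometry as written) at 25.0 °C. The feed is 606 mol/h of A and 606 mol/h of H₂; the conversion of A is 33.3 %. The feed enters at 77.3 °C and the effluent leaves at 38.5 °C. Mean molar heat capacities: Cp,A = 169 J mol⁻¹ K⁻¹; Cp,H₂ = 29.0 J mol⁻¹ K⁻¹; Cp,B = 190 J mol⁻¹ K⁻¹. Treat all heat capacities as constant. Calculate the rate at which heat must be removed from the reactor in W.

Q_out = 10400 W

Extent of reaction ξ = 0.333 × 606 = 201.8 mol/h
Reaction term: ξ·ΔH°_rxn = 201.8 × -163 = -32893 kJ/h
Sensible, feed 77.3→25 °C: -6275.4 kJ/h
Outlet flows (mol/h): A 404.2, H₂ 404.2, B 201.8
Sensible, products 25→38.5 °C: 1598 kJ/h
Q = ΔH = -37570 kJ/h = -10.436 kW
Heat removed = 10436 W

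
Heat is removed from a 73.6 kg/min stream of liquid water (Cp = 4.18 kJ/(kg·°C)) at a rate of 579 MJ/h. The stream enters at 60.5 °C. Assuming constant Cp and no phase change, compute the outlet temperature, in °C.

T_out = 29.1 °C

Q = 579 MJ/h = 9650 kJ/min
ΔT = Q/(ṁ·Cp) = 9650/(73.6×4.18) = 31.367 K
T_out = 60.5 − 31.367 = 29.133 °C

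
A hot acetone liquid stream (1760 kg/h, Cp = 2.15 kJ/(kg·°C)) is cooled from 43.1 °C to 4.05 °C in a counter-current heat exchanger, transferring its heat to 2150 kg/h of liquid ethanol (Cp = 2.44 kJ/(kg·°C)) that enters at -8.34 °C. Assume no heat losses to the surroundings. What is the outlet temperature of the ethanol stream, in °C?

T_c,out = 19.8 °C

Heat released by hot stream: Q = 1760 × 2.15 × (43.1 − 4.05) = 147770 kJ/h
Energy balance on cold side (adiabatic exchanger): Q = ṁ_c·Cp_c·(T_c,out − T_c,in)
T_c,out = -8.34 + 147770/(2150 × 2.44) = 19.827 °C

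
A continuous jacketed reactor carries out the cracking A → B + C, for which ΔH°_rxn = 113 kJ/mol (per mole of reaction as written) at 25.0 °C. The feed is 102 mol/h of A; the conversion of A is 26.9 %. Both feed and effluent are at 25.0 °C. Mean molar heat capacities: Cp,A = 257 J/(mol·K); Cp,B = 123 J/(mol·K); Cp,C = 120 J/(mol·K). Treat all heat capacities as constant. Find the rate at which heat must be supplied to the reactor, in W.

Q_in = 861 W

Extent of reaction ξ = 0.269 × 102 = 27.438 mol/h
Reaction term: ξ·ΔH°_rxn = 27.438 × 113 = 3100.5 kJ/h
Q = ΔH = 3100.5 kJ/h = 0.86125 kW
Heat supplied = 861.25 W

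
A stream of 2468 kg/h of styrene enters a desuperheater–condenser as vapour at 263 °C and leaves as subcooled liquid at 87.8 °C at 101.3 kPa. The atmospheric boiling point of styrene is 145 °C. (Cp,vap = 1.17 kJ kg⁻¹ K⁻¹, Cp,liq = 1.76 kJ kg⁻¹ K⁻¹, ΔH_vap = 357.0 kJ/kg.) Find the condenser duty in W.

Q_c = 408000 W

vapour 263→145 °C: -138.06 kJ/kg
condensation at 145 °C: -357 kJ/kg
liquid 145→87.8 °C: -100.67 kJ/kg
Δh = -138.06 + -357 + -100.67 = -595.73 kJ/kg
Q = ṁ·Δh = 2468 kg/h × -595.73 kJ/kg = -1.4703e+06 kJ/h
|Q| = 408.41 kW = 408410 W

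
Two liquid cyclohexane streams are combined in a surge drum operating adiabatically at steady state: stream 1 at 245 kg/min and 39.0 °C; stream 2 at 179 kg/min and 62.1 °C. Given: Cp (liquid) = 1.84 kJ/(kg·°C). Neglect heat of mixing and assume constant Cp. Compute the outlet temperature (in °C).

T_out = 48.8 °C

No heat crosses the boundary, so H_out = H_in.
T_out = Σ ṁᵢCp,ᵢTᵢ / Σ ṁᵢCp,ᵢ
      = 38034 / 780.16 = 48.752 °C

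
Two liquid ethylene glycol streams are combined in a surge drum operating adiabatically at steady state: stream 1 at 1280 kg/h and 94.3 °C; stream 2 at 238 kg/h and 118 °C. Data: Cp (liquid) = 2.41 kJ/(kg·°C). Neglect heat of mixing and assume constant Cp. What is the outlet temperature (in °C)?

No heat crosses the boundary, so H_out = H_in.
T_out = Σ ṁᵢCp,ᵢTᵢ / Σ ṁᵢCp,ᵢ
      = 358580 / 3658.4 = 98.016 °C

T_out = 98.0 °C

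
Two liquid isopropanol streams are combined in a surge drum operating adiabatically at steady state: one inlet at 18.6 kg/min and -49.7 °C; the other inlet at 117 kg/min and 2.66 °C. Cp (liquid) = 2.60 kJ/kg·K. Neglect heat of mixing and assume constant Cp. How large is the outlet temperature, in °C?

T_out = -4.52 °C

Energy balance with Q = 0: Σ ṁᵢCp,ᵢ(T_out − Tᵢ) = 0
T_out = Σ ṁᵢCp,ᵢTᵢ / Σ ṁᵢCp,ᵢ
      = -1594.3 / 352.56 = -4.5221 °C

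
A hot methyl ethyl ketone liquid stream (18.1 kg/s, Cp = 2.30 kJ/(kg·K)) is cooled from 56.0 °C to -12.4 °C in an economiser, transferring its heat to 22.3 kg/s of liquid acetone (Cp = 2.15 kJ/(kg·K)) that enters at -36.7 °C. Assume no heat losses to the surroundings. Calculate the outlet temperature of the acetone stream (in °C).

Heat released by hot stream: Q = 18.1 × 2.30 × (56.0 − -12.4) = 2847.5 kJ/s
Energy balance on cold side (adiabatic exchanger): Q = ṁ_c·Cp_c·(T_c,out − T_c,in)
T_c,out = -36.7 + 2847.5/(22.3 × 2.15) = 22.691 °C

T_c,out = 22.7 °C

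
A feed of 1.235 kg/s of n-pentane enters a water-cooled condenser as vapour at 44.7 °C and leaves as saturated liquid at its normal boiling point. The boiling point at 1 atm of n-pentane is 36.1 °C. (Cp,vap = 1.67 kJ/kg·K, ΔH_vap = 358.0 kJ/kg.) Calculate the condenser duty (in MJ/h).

Q_c = 1660 MJ/h

vapour 44.7→36.1 °C: -14.362 kJ/kg
condensation at 36.1 °C: -358 kJ/kg
Δh = -14.362 + -358 = -372.36 kJ/kg
Q = ṁ·Δh = 1.235 kg/s × -372.36 kJ/kg = -459.87 kJ/s
|Q| = 459.87 kW = 1655.5 MJ/h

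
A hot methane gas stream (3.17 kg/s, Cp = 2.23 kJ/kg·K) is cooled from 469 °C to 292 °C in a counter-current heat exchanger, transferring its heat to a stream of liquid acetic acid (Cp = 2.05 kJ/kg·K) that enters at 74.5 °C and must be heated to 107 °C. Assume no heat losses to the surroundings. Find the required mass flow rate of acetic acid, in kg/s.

ṁ_c = 18.8 kg/s

Heat released by hot stream: Q = 3.17 × 2.23 × (469 − 292) = 1251.2 kJ/s
Energy balance on cold side (adiabatic exchanger): Q = ṁ_c·Cp_c·(T_c,out − T_c,in)
ṁ_c = 1251.2 / [2.05 × (107 − 74.5)] = 18.78 kg/s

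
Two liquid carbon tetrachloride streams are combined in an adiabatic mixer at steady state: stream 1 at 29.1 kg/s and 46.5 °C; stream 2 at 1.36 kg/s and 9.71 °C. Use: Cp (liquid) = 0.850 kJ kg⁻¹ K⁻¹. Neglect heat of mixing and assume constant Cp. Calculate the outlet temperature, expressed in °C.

T_out = 44.9 °C

Energy balance with Q = 0: Σ ṁᵢCp,ᵢ(T_out − Tᵢ) = 0
T_out = Σ ṁᵢCp,ᵢTᵢ / Σ ṁᵢCp,ᵢ
      = 1161.4 / 25.891 = 44.857 °C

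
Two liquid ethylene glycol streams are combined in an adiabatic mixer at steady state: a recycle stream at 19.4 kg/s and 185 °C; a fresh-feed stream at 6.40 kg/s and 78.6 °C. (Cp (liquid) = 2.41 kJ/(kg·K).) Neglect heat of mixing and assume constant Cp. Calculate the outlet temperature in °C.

T_out = 159 °C

Energy balance with Q = 0: Σ ṁᵢCp,ᵢ(T_out − Tᵢ) = 0
Σ ṁᵢCp,ᵢTᵢ = 19.4×2.41×185 + 6.40×2.41×78.6 = 9861.8
Σ ṁᵢCp,ᵢ = 19.4×2.41 + 6.40×2.41 = 62.178
T_out = 9861.8 / 62.178 = 158.61 °C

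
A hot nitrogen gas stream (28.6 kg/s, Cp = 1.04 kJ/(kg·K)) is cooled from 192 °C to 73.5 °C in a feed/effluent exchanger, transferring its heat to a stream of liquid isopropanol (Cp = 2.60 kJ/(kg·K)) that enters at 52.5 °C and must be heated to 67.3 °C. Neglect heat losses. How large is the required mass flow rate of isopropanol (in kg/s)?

ṁ_c = 91.6 kg/s

Heat released by hot stream: Q = 28.6 × 1.04 × (192 − 73.5) = 3524.7 kJ/s
Energy balance on cold side (adiabatic exchanger): Q = ṁ_c·Cp_c·(T_c,out − T_c,in)
ṁ_c = 3524.7 / [2.60 × (67.3 − 52.5)] = 91.597 kg/s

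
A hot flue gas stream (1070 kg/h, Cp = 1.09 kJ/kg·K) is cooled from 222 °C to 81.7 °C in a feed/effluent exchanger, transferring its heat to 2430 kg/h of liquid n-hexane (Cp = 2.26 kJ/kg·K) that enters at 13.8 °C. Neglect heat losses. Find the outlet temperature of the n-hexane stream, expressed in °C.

T_c,out = 43.6 °C

Heat released by hot stream: Q = 1070 × 1.09 × (222 − 81.7) = 163630 kJ/h
Energy balance on cold side (adiabatic exchanger): Q = ṁ_c·Cp_c·(T_c,out − T_c,in)
T_c,out = 13.8 + 163630/(2430 × 2.26) = 43.596 °C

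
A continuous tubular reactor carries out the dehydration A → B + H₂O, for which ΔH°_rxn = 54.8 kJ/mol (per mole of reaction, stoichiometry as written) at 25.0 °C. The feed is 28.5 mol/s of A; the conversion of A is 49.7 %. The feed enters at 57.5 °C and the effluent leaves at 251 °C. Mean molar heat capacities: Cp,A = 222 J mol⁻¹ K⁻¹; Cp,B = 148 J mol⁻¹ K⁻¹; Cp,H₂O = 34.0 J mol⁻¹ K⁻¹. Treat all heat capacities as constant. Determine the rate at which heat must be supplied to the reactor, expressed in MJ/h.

Q_in = 6740 MJ/h

Extent of reaction ξ = 0.497 × 28.5 = 14.165 mol/s
Reaction term: ξ·ΔH°_rxn = 14.165 × 54.8 = 776.21 kJ/s
Sensible, feed 57.5→25 °C: -205.63 kJ/s
Outlet flows (mol/s): A 14.335, B 14.165, H₂O 14.165
Sensible, products 25→251 °C: 1301.9 kJ/s
Q = ΔH = 1872.4 kJ/s = 1872.4 kW
Heat supplied = 6740.8 MJ/h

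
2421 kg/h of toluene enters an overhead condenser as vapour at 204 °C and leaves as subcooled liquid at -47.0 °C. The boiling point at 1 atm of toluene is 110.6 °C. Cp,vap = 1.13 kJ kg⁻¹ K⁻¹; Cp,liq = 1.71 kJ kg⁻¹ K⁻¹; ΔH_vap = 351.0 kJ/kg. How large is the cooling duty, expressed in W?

vapour 204→110.6 °C: -105.54 kJ/kg
condensation at 110.6 °C: -351 kJ/kg
liquid 110.6→-47.0 °C: -269.5 kJ/kg
Δh = -105.54 + -351 + -269.5 = -726.04 kJ/kg
Q = ṁ·Δh = 2421 kg/h × -726.04 kJ/kg = -1.7577e+06 kJ/h
|Q| = 488.26 kW = 488260 W

Q_c = 488000 W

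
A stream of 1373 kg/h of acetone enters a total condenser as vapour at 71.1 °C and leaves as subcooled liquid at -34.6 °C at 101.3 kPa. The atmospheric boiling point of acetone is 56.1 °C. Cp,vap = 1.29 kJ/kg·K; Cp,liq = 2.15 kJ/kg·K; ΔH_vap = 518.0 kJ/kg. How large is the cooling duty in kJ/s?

vapour 71.1→56.1 °C: -19.35 kJ/kg
condensation at 56.1 °C: -518 kJ/kg
liquid 56.1→-34.6 °C: -195 kJ/kg
Δh = -19.35 + -518 + -195 = -732.36 kJ/kg
Q = ṁ·Δh = 1373 kg/h × -732.36 kJ/kg = -1.0055e+06 kJ/h
|Q| = 279.31 kW

Q_c = 279 kJ/s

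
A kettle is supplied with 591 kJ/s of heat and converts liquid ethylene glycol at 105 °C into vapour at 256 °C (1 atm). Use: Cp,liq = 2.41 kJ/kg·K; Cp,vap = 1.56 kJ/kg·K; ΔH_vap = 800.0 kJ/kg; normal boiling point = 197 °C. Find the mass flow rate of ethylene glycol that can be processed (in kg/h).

Δh = 2.41×(197−105) + 800.0 + 1.56×(256−197) = 1113.8 kJ/kg
Q = 591 kJ/s = 591 kJ/s = 2.1276e+06 kJ/h
ṁ = Q/Δh = 2.1276e+06 / 1113.8 = 1910.3 kg/h

ṁ = 1910 kg/h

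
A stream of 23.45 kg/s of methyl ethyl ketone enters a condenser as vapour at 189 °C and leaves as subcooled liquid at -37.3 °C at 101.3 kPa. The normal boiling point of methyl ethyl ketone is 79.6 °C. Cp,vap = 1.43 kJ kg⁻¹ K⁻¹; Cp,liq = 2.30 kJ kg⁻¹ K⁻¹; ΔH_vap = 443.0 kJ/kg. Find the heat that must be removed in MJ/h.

Q_c = 73300 MJ/h

vapour 189→79.6 °C: -156.44 kJ/kg
condensation at 79.6 °C: -443 kJ/kg
liquid 79.6→-37.3 °C: -268.87 kJ/kg
Δh = -156.44 + -443 + -268.87 = -868.31 kJ/kg
Q = ṁ·Δh = 23.45 kg/s × -868.31 kJ/kg = -20362 kJ/s
|Q| = 20362 kW = 73303 MJ/h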